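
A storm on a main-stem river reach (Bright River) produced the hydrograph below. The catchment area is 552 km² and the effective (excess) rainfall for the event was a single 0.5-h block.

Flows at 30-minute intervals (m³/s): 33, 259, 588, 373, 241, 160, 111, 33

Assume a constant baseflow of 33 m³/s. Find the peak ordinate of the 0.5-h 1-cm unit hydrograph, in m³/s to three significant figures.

Direct runoff: 0.0, 226.0, 555.0, 340.0, 208.0, 127.0, 78.0, 0.0 m³/s; ΣQ_DR = 1534 m³/s, peak = 555.0 m³/s.
Runoff depth d = ΣQ_DR·Δt / A = 1534 × 1800 / (552 km²) = 5.002 mm.
The 1-cm UH is the DRH scaled by (10 mm)/d, so U_p = 555.0 × 10/5.002 = 1110 m³/s.

U_p ≈ 1110 m³/s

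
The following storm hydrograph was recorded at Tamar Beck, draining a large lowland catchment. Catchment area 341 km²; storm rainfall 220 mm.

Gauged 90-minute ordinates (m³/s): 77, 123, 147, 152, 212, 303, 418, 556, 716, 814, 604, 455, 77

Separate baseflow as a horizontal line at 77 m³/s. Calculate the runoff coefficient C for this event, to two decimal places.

ΣQ_DR = 3653 m³/s; V = ΣQ_DR·Δt = 1.973 × 10^7 m³.
Runoff depth d = V / A = 57.85 mm.
C = d / P = 57.85 / 220 = 0.26.

C ≈ 0.26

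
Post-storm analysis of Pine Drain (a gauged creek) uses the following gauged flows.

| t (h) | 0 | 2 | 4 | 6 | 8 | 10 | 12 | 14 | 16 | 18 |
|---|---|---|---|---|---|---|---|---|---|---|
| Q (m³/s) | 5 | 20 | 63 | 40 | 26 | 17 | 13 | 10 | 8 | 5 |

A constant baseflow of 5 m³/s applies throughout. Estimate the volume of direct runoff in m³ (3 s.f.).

Direct-runoff ordinates (Q − Q_b): 0.0, 15.0, 58.0, 35.0, 21.0, 12.0, 8.0, 5.0, 3.0, 0.0 m³/s.
ΣQ_DR = 157.0 m³/s.
With Δt = 2 h = 7200 s, V = ΣQ_DR · Δt = 157.0 × 7200 = 1.13 × 10^6 m³.

V ≈ 1.13 × 10^6 m³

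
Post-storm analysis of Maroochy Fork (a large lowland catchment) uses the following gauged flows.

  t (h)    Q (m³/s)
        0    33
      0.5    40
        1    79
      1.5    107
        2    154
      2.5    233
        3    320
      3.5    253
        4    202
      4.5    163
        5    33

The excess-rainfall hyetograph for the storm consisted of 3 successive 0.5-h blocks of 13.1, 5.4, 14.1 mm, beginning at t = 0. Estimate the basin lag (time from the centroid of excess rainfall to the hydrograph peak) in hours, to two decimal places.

t_L ≈ 2.23 h

Centroid of excess rainfall: t_c = Σ P_i·t̄_i / ΣP_i = 0.7653 h (block centres at 0.25, 0.75, 1.25 h).
Hydrograph peak occurs at t = 3 h, so basin lag t_L = 3 − 0.7653 = 2.23 h.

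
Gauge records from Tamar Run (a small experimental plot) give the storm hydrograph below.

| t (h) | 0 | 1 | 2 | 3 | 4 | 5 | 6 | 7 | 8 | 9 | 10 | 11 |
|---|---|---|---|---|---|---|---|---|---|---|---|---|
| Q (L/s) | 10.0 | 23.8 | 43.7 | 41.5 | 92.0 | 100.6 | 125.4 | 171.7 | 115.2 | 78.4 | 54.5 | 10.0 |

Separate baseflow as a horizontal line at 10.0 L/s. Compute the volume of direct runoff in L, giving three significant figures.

V ≈ 2.69 × 10^6 L

Direct-runoff ordinates (Q − Q_b): 0.0, 13.8, 33.7, 31.5, 82.0, 90.6, 115.4, 161.7, 105.2, 68.4, 44.5, 0.0 L/s.
ΣQ_DR = 746.8 L/s.
With Δt = 1 h = 3600 s, V = ΣQ_DR · Δt = 746.8 × 3600 = 2.69 × 10^6 L.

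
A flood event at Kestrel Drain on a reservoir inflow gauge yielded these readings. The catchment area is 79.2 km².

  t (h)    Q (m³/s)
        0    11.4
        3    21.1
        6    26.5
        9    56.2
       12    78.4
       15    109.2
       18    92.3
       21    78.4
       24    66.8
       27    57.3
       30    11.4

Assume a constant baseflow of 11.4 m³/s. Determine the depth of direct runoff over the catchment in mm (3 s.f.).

Direct runoff: 0.0, 9.7, 15.1, 44.8, 67.0, 97.8, 80.9, 67.0, 55.4, 45.9, 0.0 m³/s; ΣQ_DR = 483.6 m³/s.
V = ΣQ_DR · Δt = 483.6 × 10800 s = 5.223 × 10^6 m³.
Over A = 79.2 km², depth = V / A = 65.9 mm.

d ≈ 65.9 mm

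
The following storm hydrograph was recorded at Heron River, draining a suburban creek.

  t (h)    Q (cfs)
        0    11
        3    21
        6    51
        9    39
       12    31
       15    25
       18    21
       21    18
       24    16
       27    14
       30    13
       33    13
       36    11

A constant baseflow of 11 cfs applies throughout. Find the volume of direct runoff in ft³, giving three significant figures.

V ≈ 1.52 × 10^6 ft³

Direct-runoff ordinates (Q − Q_b): 0.0, 10.0, 40.0, 28.0, 20.0, 14.0, 10.0, 7.0, 5.0, 3.0, 2.0, 2.0, 0.0 cfs.
ΣQ_DR = 141.0 cfs.
With Δt = 3 h = 10800 s, V = ΣQ_DR · Δt = 141.0 × 10800 = 1.52 × 10^6 ft³.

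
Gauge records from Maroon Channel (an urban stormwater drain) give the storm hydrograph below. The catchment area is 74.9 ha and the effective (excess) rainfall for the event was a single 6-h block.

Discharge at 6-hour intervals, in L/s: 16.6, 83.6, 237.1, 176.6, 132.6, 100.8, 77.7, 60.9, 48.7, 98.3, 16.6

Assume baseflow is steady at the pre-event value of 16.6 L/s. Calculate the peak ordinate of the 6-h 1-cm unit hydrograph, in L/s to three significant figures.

Direct runoff: 0.0, 67.0, 220.5, 160.0, 116.0, 84.2, 61.1, 44.3, 32.1, 81.7, 0.0 L/s; ΣQ_DR = 866.9 L/s, peak = 220.5 L/s.
Runoff depth d = ΣQ_DR·Δt / A = 866.9 × 21600 / (74.9 ha) = 25.00 mm.
The 1-cm UH is the DRH scaled by (10 mm)/d, so U_p = 220.5 × 10/25.00 = 88.2 L/s.

U_p ≈ 88.2 L/s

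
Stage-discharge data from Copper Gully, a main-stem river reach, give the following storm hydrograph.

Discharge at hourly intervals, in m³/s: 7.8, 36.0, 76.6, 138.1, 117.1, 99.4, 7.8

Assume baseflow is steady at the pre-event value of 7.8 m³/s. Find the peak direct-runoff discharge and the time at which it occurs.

Q_p = 130.3 m³/s at t = 3 h

Subtracting baseflow gives direct-runoff ordinates: 0.0, 28.2, 68.8, 130.3, 109.3, 91.6, 0.0 m³/s.
The maximum is 130.3 m³/s, occurring at the reading for t = 3 h.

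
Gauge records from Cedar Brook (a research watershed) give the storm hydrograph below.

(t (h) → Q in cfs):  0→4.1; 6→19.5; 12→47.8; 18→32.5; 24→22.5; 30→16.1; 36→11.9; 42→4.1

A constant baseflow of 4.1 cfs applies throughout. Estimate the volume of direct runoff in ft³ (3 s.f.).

Direct-runoff ordinates (Q − Q_b): 0.0, 15.4, 43.7, 28.4, 18.4, 12.0, 7.8, 0.0 cfs.
ΣQ_DR = 125.7 cfs.
With Δt = 6 h = 21600 s, V = ΣQ_DR · Δt = 125.7 × 21600 = 2.72 × 10^6 ft³.

V ≈ 2.72 × 10^6 ft³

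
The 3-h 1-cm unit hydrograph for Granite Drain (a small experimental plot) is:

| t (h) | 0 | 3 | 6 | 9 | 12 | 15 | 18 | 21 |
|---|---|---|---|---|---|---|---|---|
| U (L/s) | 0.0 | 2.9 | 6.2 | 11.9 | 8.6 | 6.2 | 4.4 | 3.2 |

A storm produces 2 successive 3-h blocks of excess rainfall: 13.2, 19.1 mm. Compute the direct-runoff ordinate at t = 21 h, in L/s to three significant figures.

By discrete convolution, Q_j = Σ (P_i / 10 mm) · U_{j−i}.
At t = 21 h (j=7): Q = (13.2/10)·3.2 + (19.1/10)·4.4 = 12.6 L/s.

Q ≈ 12.6 L/s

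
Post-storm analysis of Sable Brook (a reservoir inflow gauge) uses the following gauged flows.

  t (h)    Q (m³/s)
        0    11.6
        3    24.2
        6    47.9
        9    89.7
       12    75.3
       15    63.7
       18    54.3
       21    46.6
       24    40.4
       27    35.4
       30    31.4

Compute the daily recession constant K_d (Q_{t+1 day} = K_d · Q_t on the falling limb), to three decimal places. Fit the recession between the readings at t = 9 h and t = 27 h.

K_d ≈ 0.289

Between t = 9 h and t = 27 h the flow falls from 89.7 to 35.4 m³/s over 6×3 h = 18 h.
Per-interval ratio K = (35.4/89.7)^(1/6) = 0.8564; K_d = K^(24/3) = 0.289.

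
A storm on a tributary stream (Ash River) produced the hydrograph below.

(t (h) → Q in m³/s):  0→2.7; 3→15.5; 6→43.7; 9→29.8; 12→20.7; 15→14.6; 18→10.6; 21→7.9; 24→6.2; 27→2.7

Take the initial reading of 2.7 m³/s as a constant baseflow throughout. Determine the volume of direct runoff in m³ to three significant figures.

V ≈ 1.38 × 10^6 m³

Direct-runoff ordinates (Q − Q_b): 0.0, 12.8, 41.0, 27.1, 18.0, 11.9, 7.9, 5.2, 3.5, 0.0 m³/s.
ΣQ_DR = 127.4 m³/s.
With Δt = 3 h = 10800 s, V = ΣQ_DR · Δt = 127.4 × 10800 = 1.38 × 10^6 m³.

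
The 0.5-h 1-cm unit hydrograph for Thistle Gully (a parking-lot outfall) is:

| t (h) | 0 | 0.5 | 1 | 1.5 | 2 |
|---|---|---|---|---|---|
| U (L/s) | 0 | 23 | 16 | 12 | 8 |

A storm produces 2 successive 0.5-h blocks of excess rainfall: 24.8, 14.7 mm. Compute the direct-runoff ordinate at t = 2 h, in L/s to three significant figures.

By discrete convolution, Q_j = Σ (P_i / 10 mm) · U_{j−i}.
At t = 2 h (j=4): Q = (24.8/10)·8 + (14.7/10)·12 = 37.5 L/s.

Q ≈ 37.5 L/s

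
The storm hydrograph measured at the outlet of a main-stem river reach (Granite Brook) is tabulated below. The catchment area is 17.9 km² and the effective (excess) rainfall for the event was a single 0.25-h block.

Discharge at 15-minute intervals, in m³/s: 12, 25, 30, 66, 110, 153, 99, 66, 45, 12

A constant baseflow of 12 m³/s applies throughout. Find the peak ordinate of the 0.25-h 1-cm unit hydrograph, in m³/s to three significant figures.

U_p ≈ 56.3 m³/s

Direct runoff: 0.0, 13.0, 18.0, 54.0, 98.0, 141.0, 87.0, 54.0, 33.0, 0.0 m³/s; ΣQ_DR = 498.0 m³/s, peak = 141.0 m³/s.
Runoff depth d = ΣQ_DR·Δt / A = 498.0 × 900 / (17.9 km²) = 25.04 mm.
The 1-cm UH is the DRH scaled by (10 mm)/d, so U_p = 141.0 × 10/25.04 = 56.3 m³/s.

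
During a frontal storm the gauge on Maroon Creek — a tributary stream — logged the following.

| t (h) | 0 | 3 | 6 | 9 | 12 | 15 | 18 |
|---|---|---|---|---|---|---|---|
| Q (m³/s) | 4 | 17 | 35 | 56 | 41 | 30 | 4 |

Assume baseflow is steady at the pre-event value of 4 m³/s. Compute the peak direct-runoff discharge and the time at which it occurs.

Subtracting baseflow gives direct-runoff ordinates: 0.0, 13.0, 31.0, 52.0, 37.0, 26.0, 0.0 m³/s.
The maximum is 52.0 m³/s, occurring at the reading for t = 9 h.

Q_p = 52.0 m³/s at t = 9 h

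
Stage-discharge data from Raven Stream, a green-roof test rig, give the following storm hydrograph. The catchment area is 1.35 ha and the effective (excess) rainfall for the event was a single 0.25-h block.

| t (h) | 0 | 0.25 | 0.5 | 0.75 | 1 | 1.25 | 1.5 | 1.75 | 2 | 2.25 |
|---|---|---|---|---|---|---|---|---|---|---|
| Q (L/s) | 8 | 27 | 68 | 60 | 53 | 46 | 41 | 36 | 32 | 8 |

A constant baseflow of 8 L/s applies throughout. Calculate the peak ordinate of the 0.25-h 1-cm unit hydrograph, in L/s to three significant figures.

U_p ≈ 30.1 L/s

Direct runoff: 0.0, 19.0, 60.0, 52.0, 45.0, 38.0, 33.0, 28.0, 24.0, 0.0 L/s; ΣQ_DR = 299.0 L/s, peak = 60.0 L/s.
Runoff depth d = ΣQ_DR·Δt / A = 299.0 × 900 / (1.35 ha) = 19.93 mm.
The 1-cm UH is the DRH scaled by (10 mm)/d, so U_p = 60.0 × 10/19.93 = 30.1 L/s.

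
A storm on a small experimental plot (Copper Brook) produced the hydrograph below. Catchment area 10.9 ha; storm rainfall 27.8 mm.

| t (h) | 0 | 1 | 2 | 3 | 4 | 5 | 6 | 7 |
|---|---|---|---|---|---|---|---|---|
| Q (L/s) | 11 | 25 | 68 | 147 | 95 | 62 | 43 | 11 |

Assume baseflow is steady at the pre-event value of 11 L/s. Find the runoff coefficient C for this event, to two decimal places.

C ≈ 0.44

ΣQ_DR = 374.0 L/s; V = ΣQ_DR·Δt = 1.346 × 10^6 L.
Runoff depth d = V / A = 12.35 mm.
C = d / P = 12.35 / 27.8 = 0.44.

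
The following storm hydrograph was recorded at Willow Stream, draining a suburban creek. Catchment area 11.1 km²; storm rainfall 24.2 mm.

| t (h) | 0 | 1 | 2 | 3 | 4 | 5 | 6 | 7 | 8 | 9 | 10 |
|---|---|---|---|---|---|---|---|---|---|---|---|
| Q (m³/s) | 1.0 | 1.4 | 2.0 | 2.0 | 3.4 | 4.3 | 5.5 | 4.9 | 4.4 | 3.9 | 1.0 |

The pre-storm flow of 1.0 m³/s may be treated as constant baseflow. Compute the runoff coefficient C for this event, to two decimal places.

ΣQ_DR = 22.80 m³/s; V = ΣQ_DR·Δt = 82080 m³.
Runoff depth d = V / A = 7.395 mm.
C = d / P = 7.395 / 24.2 = 0.31.

C ≈ 0.31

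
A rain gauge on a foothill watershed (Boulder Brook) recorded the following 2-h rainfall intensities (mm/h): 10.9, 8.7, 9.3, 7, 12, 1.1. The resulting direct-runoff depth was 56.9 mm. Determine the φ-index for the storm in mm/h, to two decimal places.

φ ≈ 3.89 mm/h

Only the 5 blocks with intensity above φ contribute runoff: 10.9, 8.7, 9.3, 7, 12 mm/h.
Σ(I−φ)·Δt = d  ⇒  (10.9+8.7+9.3+7+12 − 5φ)·2 = 56.9
φ = (47.90 − 56.9/2) / 5 = 3.89 mm/h.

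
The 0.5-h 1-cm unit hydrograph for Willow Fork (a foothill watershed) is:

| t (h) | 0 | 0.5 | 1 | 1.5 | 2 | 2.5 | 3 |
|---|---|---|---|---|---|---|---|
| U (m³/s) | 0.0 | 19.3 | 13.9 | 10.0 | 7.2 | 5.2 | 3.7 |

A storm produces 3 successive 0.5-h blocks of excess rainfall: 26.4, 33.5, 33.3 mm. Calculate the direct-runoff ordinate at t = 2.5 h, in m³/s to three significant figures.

By discrete convolution, Q_j = Σ (P_i / 10 mm) · U_{j−i}.
At t = 2.5 h (j=5): Q = (26.4/10)·5.2 + (33.5/10)·7.2 + (33.3/10)·10.0 = 71.1 m³/s.

Q ≈ 71.1 m³/s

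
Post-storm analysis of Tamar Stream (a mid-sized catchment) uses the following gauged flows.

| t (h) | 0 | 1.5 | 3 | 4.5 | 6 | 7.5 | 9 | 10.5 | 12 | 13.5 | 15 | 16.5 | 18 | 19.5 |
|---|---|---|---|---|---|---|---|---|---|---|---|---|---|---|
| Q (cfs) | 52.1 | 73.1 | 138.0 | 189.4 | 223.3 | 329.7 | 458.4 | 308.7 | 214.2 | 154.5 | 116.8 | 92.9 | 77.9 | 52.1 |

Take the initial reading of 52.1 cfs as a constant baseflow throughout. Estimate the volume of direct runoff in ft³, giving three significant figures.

Direct-runoff ordinates (Q − Q_b): 0.0, 21.0, 85.9, 137.3, 171.2, 277.6, 406.3, 256.6, 162.1, 102.4, 64.7, 40.8, 25.8, 0.0 cfs.
ΣQ_DR = 1752 cfs.
With Δt = 1.5 h = 5400 s, V = ΣQ_DR · Δt = 1752 × 5400 = 9.46 × 10^6 ft³.

V ≈ 9.46 × 10^6 ft³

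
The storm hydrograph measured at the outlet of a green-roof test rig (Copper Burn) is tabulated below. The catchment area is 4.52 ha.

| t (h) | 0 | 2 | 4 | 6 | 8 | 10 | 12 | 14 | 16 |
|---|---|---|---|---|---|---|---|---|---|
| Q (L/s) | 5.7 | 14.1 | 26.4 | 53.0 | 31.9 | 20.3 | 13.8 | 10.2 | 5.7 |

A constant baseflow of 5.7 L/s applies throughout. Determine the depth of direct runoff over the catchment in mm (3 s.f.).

d ≈ 20.7 mm

Direct runoff: 0.0, 8.4, 20.7, 47.3, 26.2, 14.6, 8.1, 4.5, 0.0 L/s; ΣQ_DR = 129.8 L/s.
V = ΣQ_DR · Δt = 129.8 × 7200 s = 9.346 × 10^5 L.
Over A = 4.52 ha, depth = V / A = 20.7 mm.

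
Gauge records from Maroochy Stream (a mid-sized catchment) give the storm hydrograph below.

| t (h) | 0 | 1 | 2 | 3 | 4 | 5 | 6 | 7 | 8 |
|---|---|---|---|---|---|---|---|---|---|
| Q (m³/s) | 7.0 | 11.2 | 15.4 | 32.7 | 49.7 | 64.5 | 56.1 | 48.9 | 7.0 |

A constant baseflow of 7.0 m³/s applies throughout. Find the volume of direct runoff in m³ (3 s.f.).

V ≈ 8.26 × 10^5 m³

Direct-runoff ordinates (Q − Q_b): 0.0, 4.2, 8.4, 25.7, 42.7, 57.5, 49.1, 41.9, 0.0 m³/s.
ΣQ_DR = 229.5 m³/s.
With Δt = 1 h = 3600 s, V = ΣQ_DR · Δt = 229.5 × 3600 = 8.26 × 10^5 m³.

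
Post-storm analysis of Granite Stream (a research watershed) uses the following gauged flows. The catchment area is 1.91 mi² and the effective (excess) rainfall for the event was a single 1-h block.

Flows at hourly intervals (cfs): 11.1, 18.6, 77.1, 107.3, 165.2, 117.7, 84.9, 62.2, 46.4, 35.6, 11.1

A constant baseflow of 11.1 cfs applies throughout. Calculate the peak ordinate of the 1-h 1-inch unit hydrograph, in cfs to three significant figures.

U_p ≈ 309 cfs

Direct runoff: 0.0, 7.5, 66.0, 96.2, 154.1, 106.6, 73.8, 51.1, 35.3, 24.5, 0.0 cfs; ΣQ_DR = 615.1 cfs, peak = 154.1 cfs.
Runoff depth d = ΣQ_DR·Δt / A = 615.1 × 3600 / (1.91 mi²) = 0.4990 in.
The 1-inch UH is the DRH scaled by (1 in)/d, so U_p = 154.1 × 1/0.4990 = 309 cfs.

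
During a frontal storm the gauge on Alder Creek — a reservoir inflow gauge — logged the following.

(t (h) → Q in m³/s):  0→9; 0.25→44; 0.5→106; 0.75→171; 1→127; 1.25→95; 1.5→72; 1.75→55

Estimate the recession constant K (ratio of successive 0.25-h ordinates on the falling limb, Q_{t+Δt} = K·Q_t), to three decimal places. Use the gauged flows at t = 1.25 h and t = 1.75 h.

K ≈ 0.761

Using the recession-limb readings at t = 1.25 h and t = 1.75 h: Q falls from 95 to 55 m³/s over 2 intervals.
K = (Q₂/Q₁)^(1/2) = (55/95)^(1/2) = 0.761.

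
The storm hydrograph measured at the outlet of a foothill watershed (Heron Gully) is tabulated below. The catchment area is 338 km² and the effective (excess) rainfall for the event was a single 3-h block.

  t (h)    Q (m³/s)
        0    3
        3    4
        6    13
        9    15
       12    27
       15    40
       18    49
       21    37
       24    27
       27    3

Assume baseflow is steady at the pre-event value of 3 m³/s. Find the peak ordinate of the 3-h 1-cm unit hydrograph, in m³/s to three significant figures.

Direct runoff: 0.0, 1.0, 10.0, 12.0, 24.0, 37.0, 46.0, 34.0, 24.0, 0.0 m³/s; ΣQ_DR = 188.0 m³/s, peak = 46.0 m³/s.
Runoff depth d = ΣQ_DR·Δt / A = 188.0 × 10800 / (338 km²) = 6.007 mm.
The 1-cm UH is the DRH scaled by (10 mm)/d, so U_p = 46.0 × 10/6.007 = 76.6 m³/s.

U_p ≈ 76.6 m³/s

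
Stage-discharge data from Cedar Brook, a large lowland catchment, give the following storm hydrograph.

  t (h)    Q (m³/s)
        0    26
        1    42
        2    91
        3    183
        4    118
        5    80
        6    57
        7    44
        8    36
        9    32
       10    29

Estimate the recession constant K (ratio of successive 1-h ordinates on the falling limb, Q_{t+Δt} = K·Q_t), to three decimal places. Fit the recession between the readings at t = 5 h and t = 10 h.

Using the recession-limb readings at t = 5 h and t = 10 h: Q falls from 80 to 29 m³/s over 5 intervals.
K = (Q₂/Q₁)^(1/5) = (29/80)^(1/5) = 0.816.

K ≈ 0.816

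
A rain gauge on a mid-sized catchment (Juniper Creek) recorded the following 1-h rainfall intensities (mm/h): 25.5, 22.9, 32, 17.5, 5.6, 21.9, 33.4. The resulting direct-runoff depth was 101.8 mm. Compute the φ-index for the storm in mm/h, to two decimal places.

Only the 6 blocks with intensity above φ contribute runoff: 25.5, 22.9, 32, 17.5, 21.9, 33.4 mm/h.
Σ(I−φ)·Δt = d  ⇒  (25.5+22.9+32+17.5+21.9+33.4 − 6φ)·1 = 101.8
φ = (153.2 − 101.8/1) / 6 = 8.57 mm/h.

φ ≈ 8.57 mm/h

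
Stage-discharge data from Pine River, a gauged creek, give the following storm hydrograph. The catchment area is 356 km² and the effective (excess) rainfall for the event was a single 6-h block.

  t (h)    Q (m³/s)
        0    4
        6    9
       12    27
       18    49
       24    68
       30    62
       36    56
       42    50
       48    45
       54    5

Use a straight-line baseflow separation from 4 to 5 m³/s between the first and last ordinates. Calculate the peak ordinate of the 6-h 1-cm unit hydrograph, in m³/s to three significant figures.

U_p ≈ 31.7 m³/s

Direct runoff: 0.00, 4.89, 22.78, 44.67, 63.56, 57.44, 51.33, 45.22, 40.11, 0.00 m³/s; ΣQ_DR = 330.0 m³/s, peak = 63.56 m³/s.
Runoff depth d = ΣQ_DR·Δt / A = 330.0 × 21600 / (356 km²) = 20.02 mm.
The 1-cm UH is the DRH scaled by (10 mm)/d, so U_p = 63.56 × 10/20.02 = 31.7 m³/s.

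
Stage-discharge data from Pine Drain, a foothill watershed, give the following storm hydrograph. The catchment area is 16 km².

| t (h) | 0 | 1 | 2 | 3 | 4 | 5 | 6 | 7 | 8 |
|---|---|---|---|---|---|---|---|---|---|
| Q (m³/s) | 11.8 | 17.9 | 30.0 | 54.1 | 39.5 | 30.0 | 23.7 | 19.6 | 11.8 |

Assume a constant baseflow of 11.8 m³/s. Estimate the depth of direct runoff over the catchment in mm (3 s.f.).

Direct runoff: 0.0, 6.1, 18.2, 42.3, 27.7, 18.2, 11.9, 7.8, 0.0 m³/s; ΣQ_DR = 132.2 m³/s.
V = ΣQ_DR · Δt = 132.2 × 3600 s = 4.759 × 10^5 m³.
Over A = 16 km², depth = V / A = 29.7 mm.

d ≈ 29.7 mm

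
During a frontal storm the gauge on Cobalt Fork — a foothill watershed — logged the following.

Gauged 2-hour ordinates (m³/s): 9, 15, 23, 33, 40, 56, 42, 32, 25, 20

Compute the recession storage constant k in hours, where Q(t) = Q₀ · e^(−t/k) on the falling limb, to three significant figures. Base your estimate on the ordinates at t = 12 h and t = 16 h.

k ≈ 7.71 h

On the falling limb, Q drops from 42 to 25 m³/s between t = 12 h and t = 16 h (Δt = 4 h).
k = −Δt / ln(Q₂/Q₁) = −4 / ln(25/42) = 7.71 h.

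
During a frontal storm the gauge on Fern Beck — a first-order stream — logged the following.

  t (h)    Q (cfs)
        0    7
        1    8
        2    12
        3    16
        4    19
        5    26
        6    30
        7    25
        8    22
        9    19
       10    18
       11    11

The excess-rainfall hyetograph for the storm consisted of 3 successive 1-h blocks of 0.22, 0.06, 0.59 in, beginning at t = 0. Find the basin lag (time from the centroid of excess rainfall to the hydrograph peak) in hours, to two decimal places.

t_L ≈ 4.07 h

Centroid of excess rainfall: t_c = Σ P_i·t̄_i / ΣP_i = 1.9253 h (block centres at 0.5, 1.5, 2.5 h).
Hydrograph peak occurs at t = 6 h, so basin lag t_L = 6 − 1.9253 = 4.07 h.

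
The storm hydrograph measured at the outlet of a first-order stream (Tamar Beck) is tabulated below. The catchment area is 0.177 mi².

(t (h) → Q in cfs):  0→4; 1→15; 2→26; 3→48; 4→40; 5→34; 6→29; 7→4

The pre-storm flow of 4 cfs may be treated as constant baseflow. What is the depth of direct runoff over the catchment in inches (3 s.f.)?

Direct runoff: 0.0, 11.0, 22.0, 44.0, 36.0, 30.0, 25.0, 0.0 cfs; ΣQ_DR = 168.0 cfs.
V = ΣQ_DR · Δt = 168.0 × 3600 s = 6.048 × 10^5 ft³.
Over A = 0.177 mi², depth = V / A = 1.47 in.

d ≈ 1.47 in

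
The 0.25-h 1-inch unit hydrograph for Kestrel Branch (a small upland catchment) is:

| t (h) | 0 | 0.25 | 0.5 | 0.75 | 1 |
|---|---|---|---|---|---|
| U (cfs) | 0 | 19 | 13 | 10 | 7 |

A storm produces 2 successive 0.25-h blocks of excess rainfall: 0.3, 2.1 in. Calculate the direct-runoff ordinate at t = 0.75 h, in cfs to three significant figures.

Q ≈ 30.3 cfs

By discrete convolution, Q_j = Σ (P_i / 1 in) · U_{j−i}.
At t = 0.75 h (j=3): Q = (0.3/1)·10 + (2.1/1)·13 = 30.3 cfs.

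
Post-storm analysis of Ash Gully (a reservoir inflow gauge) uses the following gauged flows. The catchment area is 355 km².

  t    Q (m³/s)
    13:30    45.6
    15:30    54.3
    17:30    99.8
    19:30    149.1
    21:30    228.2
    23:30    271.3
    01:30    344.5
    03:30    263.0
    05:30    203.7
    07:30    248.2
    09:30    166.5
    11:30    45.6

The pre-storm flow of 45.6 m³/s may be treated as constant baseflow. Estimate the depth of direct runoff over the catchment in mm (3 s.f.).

Direct runoff: 0.0, 8.7, 54.2, 103.5, 182.6, 225.7, 298.9, 217.4, 158.1, 202.6, 120.9, 0.0 m³/s; ΣQ_DR = 1573 m³/s.
V = ΣQ_DR · Δt = 1573 × 7200 s = 1.132 × 10^7 m³.
Over A = 355 km², depth = V / A = 31.9 mm.

d ≈ 31.9 mm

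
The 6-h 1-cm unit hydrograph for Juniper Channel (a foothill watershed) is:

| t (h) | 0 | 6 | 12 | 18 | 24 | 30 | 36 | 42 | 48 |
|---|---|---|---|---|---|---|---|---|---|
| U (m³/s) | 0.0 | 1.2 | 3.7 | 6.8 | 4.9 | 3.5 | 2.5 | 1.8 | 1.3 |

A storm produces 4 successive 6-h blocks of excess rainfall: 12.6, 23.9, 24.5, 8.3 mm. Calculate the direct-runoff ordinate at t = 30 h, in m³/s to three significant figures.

By discrete convolution, Q_j = Σ (P_i / 10 mm) · U_{j−i}.
At t = 30 h (j=5): Q = (12.6/10)·3.5 + (23.9/10)·4.9 + (24.5/10)·6.8 + (8.3/10)·3.7 = 35.9 m³/s.

Q ≈ 35.9 m³/s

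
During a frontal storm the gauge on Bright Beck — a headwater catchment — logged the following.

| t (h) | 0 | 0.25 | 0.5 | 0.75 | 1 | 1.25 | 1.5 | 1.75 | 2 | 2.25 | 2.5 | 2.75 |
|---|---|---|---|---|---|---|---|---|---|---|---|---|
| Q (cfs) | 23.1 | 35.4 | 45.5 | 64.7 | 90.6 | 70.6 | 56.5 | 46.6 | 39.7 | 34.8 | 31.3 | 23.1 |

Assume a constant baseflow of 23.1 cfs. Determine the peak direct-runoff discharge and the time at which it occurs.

Q_p = 67.5 cfs at t = 1 h

Subtracting baseflow gives direct-runoff ordinates: 0.0, 12.3, 22.4, 41.6, 67.5, 47.5, 33.4, 23.5, 16.6, 11.7, 8.2, 0.0 cfs.
The maximum is 67.5 cfs, occurring at the reading for t = 1 h.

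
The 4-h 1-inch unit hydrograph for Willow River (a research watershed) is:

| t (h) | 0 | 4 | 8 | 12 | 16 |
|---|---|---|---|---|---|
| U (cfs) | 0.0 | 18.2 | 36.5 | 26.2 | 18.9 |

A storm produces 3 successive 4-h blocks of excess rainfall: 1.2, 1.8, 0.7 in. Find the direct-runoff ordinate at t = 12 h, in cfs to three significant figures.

Q ≈ 110 cfs

By discrete convolution, Q_j = Σ (P_i / 1 in) · U_{j−i}.
At t = 12 h (j=3): Q = (1.2/1)·26.2 + (1.8/1)·36.5 + (0.7/1)·18.2 = 110 cfs.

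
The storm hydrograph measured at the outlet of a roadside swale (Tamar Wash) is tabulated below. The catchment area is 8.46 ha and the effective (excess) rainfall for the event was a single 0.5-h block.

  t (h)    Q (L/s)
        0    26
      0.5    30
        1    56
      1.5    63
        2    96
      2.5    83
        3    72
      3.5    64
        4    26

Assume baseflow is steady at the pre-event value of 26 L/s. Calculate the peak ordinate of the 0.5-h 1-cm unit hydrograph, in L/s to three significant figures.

Direct runoff: 0.0, 4.0, 30.0, 37.0, 70.0, 57.0, 46.0, 38.0, 0.0 L/s; ΣQ_DR = 282.0 L/s, peak = 70.0 L/s.
Runoff depth d = ΣQ_DR·Δt / A = 282.0 × 1800 / (8.46 ha) = 6.000 mm.
The 1-cm UH is the DRH scaled by (10 mm)/d, so U_p = 70.0 × 10/6.000 = 117 L/s.

U_p ≈ 117 L/s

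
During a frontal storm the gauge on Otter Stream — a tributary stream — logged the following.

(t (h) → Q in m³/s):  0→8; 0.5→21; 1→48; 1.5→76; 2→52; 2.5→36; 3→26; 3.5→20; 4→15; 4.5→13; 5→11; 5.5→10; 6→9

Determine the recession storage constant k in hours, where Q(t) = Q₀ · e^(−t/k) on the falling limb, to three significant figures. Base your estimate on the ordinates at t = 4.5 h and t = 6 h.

k ≈ 4.08 h

On the falling limb, Q drops from 13 to 9 m³/s between t = 4.5 h and t = 6 h (Δt = 1.5 h).
k = −Δt / ln(Q₂/Q₁) = −1.5 / ln(9/13) = 4.08 h.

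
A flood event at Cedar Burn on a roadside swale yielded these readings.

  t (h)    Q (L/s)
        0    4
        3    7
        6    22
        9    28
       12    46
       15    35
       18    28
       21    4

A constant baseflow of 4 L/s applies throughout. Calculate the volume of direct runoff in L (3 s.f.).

V ≈ 1.53 × 10^6 L

Direct-runoff ordinates (Q − Q_b): 0.0, 3.0, 18.0, 24.0, 42.0, 31.0, 24.0, 0.0 L/s.
ΣQ_DR = 142.0 L/s.
With Δt = 3 h = 10800 s, V = ΣQ_DR · Δt = 142.0 × 10800 = 1.53 × 10^6 L.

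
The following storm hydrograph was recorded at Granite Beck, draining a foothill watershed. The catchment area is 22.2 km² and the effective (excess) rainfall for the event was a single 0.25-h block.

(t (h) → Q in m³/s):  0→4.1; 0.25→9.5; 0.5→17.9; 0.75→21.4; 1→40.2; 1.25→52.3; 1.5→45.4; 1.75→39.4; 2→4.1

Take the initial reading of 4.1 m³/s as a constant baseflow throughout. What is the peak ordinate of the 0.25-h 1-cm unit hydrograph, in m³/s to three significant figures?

Direct runoff: 0.0, 5.4, 13.8, 17.3, 36.1, 48.2, 41.3, 35.3, 0.0 m³/s; ΣQ_DR = 197.4 m³/s, peak = 48.2 m³/s.
Runoff depth d = ΣQ_DR·Δt / A = 197.4 × 900 / (22.2 km²) = 8.003 mm.
The 1-cm UH is the DRH scaled by (10 mm)/d, so U_p = 48.2 × 10/8.003 = 60.2 m³/s.

U_p ≈ 60.2 m³/s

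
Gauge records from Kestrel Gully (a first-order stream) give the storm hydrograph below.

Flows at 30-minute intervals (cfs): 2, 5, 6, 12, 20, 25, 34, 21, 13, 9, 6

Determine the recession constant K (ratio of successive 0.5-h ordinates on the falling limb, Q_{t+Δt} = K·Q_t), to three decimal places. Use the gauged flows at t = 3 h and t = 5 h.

Using the recession-limb readings at t = 3 h and t = 5 h: Q falls from 34 to 6 cfs over 4 intervals.
K = (Q₂/Q₁)^(1/4) = (6/34)^(1/4) = 0.648.

K ≈ 0.648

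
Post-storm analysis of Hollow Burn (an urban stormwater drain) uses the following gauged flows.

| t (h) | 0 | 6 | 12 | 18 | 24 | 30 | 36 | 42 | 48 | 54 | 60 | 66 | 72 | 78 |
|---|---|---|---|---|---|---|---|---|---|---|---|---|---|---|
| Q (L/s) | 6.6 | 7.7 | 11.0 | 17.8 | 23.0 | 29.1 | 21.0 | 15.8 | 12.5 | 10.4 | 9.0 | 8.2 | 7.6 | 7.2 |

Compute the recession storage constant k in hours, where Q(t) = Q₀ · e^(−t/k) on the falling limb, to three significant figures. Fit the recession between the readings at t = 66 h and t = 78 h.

k ≈ 92.3 h

On the falling limb, Q drops from 8.2 to 7.2 L/s between t = 66 h and t = 78 h (Δt = 12 h).
k = −Δt / ln(Q₂/Q₁) = −12 / ln(7.2/8.2) = 92.3 h.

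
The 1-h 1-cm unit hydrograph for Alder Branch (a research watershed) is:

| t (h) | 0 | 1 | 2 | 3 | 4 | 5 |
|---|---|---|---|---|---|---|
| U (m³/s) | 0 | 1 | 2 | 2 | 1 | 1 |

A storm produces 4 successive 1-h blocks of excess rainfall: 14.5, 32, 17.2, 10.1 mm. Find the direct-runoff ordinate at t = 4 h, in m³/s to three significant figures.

By discrete convolution, Q_j = Σ (P_i / 10 mm) · U_{j−i}.
At t = 4 h (j=4): Q = (14.5/10)·1 + (32/10)·2 + (17.2/10)·2 + (10.1/10)·1 = 12.3 m³/s.

Q ≈ 12.3 m³/s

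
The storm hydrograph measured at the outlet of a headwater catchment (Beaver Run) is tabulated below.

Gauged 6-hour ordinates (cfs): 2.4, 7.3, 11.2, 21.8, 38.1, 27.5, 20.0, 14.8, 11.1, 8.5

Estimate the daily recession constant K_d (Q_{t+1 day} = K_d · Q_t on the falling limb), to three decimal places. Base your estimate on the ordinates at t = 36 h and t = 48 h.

Between t = 36 h and t = 48 h the flow falls from 20.0 to 11.1 cfs over 2×6 h = 12 h.
Per-interval ratio K = (11.1/20.0)^(1/2) = 0.7450; K_d = K^(24/6) = 0.308.

K_d ≈ 0.308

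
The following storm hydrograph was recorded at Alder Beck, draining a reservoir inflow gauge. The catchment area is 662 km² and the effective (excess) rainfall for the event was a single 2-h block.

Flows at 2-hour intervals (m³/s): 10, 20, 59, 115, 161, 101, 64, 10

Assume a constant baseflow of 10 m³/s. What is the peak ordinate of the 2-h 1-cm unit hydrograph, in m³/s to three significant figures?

Direct runoff: 0.0, 10.0, 49.0, 105.0, 151.0, 91.0, 54.0, 0.0 m³/s; ΣQ_DR = 460.0 m³/s, peak = 151.0 m³/s.
Runoff depth d = ΣQ_DR·Δt / A = 460.0 × 7200 / (662 km²) = 5.003 mm.
The 1-cm UH is the DRH scaled by (10 mm)/d, so U_p = 151.0 × 10/5.003 = 302 m³/s.

U_p ≈ 302 m³/s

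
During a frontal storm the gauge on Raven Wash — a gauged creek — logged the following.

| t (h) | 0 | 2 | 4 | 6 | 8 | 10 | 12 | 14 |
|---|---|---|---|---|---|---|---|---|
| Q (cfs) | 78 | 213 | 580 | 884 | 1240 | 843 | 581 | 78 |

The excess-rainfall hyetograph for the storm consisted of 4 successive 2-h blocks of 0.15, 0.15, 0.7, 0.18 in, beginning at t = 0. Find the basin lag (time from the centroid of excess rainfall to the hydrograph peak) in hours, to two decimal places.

t_L ≈ 3.46 h

Centroid of excess rainfall: t_c = Σ P_i·t̄_i / ΣP_i = 4.5424 h (block centres at 1, 3, 5, 7 h).
Hydrograph peak occurs at t = 8 h, so basin lag t_L = 8 − 4.5424 = 3.46 h.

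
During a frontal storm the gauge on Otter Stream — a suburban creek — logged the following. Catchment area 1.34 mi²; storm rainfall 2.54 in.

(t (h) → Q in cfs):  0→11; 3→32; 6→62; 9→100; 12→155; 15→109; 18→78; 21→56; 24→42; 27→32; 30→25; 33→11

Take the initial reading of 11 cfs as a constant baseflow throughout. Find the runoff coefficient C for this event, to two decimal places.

C ≈ 0.79

ΣQ_DR = 581.0 cfs; V = ΣQ_DR·Δt = 6.275 × 10^6 ft³.
Runoff depth d = V / A = 2.016 in.
C = d / P = 2.016 / 2.54 = 0.79.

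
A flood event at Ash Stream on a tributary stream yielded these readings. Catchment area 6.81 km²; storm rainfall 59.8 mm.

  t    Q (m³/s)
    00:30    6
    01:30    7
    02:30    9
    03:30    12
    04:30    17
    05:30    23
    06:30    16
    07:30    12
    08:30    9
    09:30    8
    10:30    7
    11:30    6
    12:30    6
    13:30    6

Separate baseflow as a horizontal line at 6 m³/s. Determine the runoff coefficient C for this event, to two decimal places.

C ≈ 0.53

ΣQ_DR = 60.00 m³/s; V = ΣQ_DR·Δt = 2.160 × 10^5 m³.
Runoff depth d = V / A = 31.72 mm.
C = d / P = 31.72 / 59.8 = 0.53.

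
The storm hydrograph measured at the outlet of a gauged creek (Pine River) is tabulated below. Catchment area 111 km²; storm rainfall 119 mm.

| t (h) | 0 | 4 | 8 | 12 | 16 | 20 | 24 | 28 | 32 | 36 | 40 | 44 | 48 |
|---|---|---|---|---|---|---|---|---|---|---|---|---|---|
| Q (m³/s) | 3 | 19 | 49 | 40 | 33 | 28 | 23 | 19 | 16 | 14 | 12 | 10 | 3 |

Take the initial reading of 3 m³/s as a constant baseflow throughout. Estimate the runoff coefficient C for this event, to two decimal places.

ΣQ_DR = 230.0 m³/s; V = ΣQ_DR·Δt = 3.312 × 10^6 m³.
Runoff depth d = V / A = 29.84 mm.
C = d / P = 29.84 / 119 = 0.25.

C ≈ 0.25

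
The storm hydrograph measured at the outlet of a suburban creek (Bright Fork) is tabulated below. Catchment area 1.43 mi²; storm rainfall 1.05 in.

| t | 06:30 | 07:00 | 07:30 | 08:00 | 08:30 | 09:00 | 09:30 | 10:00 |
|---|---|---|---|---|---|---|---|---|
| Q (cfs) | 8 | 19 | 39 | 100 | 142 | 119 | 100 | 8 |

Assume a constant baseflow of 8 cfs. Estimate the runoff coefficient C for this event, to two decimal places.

C ≈ 0.24

ΣQ_DR = 471.0 cfs; V = ΣQ_DR·Δt = 8.478 × 10^5 ft³.
Runoff depth d = V / A = 0.2552 in.
C = d / P = 0.2552 / 1.05 = 0.24.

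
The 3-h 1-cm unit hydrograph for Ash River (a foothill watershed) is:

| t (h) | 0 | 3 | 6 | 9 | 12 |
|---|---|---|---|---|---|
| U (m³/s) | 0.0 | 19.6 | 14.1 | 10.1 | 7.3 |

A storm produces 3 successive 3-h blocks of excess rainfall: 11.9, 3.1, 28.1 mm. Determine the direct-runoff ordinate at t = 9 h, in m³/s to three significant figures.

By discrete convolution, Q_j = Σ (P_i / 10 mm) · U_{j−i}.
At t = 9 h (j=3): Q = (11.9/10)·10.1 + (3.1/10)·14.1 + (28.1/10)·19.6 = 71.5 m³/s.

Q ≈ 71.5 m³/s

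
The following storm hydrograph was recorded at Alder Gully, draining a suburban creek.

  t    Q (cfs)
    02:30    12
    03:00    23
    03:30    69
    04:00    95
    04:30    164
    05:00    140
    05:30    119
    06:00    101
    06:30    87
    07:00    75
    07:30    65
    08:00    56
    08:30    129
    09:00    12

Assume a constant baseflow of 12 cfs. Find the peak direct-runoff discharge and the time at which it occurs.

Q_p = 152.0 cfs at t = 04:30

Subtracting baseflow gives direct-runoff ordinates: 0.0, 11.0, 57.0, 83.0, 152.0, 128.0, 107.0, 89.0, 75.0, 63.0, 53.0, 44.0, 117.0, 0.0 cfs.
The maximum is 152.0 cfs, occurring at the reading for t = 04:30.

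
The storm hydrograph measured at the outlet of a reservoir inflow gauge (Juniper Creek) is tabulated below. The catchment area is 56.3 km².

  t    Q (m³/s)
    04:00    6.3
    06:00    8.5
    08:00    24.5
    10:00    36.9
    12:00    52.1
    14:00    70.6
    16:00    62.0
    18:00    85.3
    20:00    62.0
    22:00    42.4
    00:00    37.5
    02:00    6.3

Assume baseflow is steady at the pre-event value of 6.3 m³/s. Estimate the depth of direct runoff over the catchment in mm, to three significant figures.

Direct runoff: 0.0, 2.2, 18.2, 30.6, 45.8, 64.3, 55.7, 79.0, 55.7, 36.1, 31.2, 0.0 m³/s; ΣQ_DR = 418.8 m³/s.
V = ΣQ_DR · Δt = 418.8 × 7200 s = 3.015 × 10^6 m³.
Over A = 56.3 km², depth = V / A = 53.6 mm.

d ≈ 53.6 mm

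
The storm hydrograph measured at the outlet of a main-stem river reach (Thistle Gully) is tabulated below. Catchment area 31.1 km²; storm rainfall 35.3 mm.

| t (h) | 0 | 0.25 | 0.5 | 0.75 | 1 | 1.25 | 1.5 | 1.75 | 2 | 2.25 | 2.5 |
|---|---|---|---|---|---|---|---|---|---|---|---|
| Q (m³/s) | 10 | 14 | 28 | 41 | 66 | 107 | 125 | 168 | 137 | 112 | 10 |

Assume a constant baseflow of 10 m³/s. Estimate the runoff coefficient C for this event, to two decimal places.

C ≈ 0.58

ΣQ_DR = 708.0 m³/s; V = ΣQ_DR·Δt = 6.372 × 10^5 m³.
Runoff depth d = V / A = 20.49 mm.
C = d / P = 20.49 / 35.3 = 0.58.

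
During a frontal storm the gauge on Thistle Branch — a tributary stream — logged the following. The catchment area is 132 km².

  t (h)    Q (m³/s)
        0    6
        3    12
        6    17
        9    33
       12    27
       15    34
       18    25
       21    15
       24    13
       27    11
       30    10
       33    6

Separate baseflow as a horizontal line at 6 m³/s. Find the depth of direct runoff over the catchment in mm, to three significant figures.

d ≈ 11.2 mm

Direct runoff: 0.0, 6.0, 11.0, 27.0, 21.0, 28.0, 19.0, 9.0, 7.0, 5.0, 4.0, 0.0 m³/s; ΣQ_DR = 137.0 m³/s.
V = ΣQ_DR · Δt = 137.0 × 10800 s = 1.480 × 10^6 m³.
Over A = 132 km², depth = V / A = 11.2 mm.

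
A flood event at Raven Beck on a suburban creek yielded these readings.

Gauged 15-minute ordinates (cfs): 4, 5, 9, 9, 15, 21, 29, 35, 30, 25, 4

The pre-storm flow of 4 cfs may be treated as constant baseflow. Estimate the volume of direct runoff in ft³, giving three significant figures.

Direct-runoff ordinates (Q − Q_b): 0.0, 1.0, 5.0, 5.0, 11.0, 17.0, 25.0, 31.0, 26.0, 21.0, 0.0 cfs.
ΣQ_DR = 142.0 cfs.
With Δt = 0.25 h = 900 s, V = ΣQ_DR · Δt = 142.0 × 900 = 1.28 × 10^5 ft³.

V ≈ 1.28 × 10^5 ft³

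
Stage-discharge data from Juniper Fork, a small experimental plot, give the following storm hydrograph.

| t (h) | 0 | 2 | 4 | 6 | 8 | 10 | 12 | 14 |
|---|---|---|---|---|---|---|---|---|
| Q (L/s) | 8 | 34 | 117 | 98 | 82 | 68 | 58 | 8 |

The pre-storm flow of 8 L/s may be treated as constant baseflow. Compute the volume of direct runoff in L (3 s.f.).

V ≈ 2.94 × 10^6 L

Direct-runoff ordinates (Q − Q_b): 0.0, 26.0, 109.0, 90.0, 74.0, 60.0, 50.0, 0.0 L/s.
ΣQ_DR = 409.0 L/s.
With Δt = 2 h = 7200 s, V = ΣQ_DR · Δt = 409.0 × 7200 = 2.94 × 10^6 L.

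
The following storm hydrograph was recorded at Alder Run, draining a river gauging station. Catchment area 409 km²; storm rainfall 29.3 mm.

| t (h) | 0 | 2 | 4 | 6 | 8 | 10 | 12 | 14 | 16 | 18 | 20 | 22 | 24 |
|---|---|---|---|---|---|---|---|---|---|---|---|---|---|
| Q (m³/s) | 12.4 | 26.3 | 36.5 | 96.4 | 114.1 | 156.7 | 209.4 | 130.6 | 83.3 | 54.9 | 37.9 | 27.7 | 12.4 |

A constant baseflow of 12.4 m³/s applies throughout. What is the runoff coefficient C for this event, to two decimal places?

ΣQ_DR = 837.4 m³/s; V = ΣQ_DR·Δt = 6.029 × 10^6 m³.
Runoff depth d = V / A = 14.74 mm.
C = d / P = 14.74 / 29.3 = 0.50.

C ≈ 0.50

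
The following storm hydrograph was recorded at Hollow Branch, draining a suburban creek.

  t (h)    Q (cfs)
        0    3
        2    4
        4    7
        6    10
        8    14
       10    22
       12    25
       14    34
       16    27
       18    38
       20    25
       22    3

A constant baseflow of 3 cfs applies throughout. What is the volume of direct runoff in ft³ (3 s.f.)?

V ≈ 1.27 × 10^6 ft³

Direct-runoff ordinates (Q − Q_b): 0.0, 1.0, 4.0, 7.0, 11.0, 19.0, 22.0, 31.0, 24.0, 35.0, 22.0, 0.0 cfs.
ΣQ_DR = 176.0 cfs.
With Δt = 2 h = 7200 s, V = ΣQ_DR · Δt = 176.0 × 7200 = 1.27 × 10^6 ft³.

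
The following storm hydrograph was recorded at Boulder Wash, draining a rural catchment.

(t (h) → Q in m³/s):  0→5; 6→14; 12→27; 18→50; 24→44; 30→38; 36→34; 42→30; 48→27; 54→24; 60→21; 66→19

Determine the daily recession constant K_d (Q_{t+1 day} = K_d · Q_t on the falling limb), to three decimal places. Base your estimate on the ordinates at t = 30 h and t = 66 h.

Between t = 30 h and t = 66 h the flow falls from 38 to 19 m³/s over 6×6 h = 36 h.
Per-interval ratio K = (19/38)^(1/6) = 0.8909; K_d = K^(24/6) = 0.630.

K_d ≈ 0.630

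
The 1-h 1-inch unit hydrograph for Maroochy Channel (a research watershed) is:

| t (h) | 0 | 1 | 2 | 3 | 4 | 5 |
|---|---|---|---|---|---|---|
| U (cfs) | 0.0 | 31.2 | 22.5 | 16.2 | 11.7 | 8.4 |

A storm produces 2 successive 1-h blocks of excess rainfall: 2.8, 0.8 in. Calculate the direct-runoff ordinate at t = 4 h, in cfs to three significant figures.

By discrete convolution, Q_j = Σ (P_i / 1 in) · U_{j−i}.
At t = 4 h (j=4): Q = (2.8/1)·11.7 + (0.8/1)·16.2 = 45.7 cfs.

Q ≈ 45.7 cfs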